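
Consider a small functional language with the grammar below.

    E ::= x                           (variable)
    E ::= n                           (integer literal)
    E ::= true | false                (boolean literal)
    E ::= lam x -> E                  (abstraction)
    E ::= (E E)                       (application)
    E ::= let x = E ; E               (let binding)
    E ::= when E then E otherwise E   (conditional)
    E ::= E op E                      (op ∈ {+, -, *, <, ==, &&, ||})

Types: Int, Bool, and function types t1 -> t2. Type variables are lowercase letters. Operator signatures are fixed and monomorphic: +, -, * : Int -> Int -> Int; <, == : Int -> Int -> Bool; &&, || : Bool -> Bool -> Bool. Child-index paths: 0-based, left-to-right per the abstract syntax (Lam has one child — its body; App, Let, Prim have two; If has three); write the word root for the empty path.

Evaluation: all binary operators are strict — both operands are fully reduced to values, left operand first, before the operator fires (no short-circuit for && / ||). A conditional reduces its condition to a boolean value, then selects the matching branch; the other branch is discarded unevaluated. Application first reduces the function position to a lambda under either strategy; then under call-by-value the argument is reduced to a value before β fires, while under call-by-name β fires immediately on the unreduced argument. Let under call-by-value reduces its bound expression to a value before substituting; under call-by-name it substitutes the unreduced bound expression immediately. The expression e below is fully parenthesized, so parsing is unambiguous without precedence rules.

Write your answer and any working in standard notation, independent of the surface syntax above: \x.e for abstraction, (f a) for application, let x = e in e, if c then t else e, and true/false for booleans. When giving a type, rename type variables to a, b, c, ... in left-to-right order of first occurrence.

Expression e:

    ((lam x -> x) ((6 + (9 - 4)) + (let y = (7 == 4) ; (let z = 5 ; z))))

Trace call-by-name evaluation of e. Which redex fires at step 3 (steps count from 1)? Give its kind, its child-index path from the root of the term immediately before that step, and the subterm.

Answer: delta at 0 : (6 + 5)

Working:
step 0: ((\x.x) ((6 + (9 - 4)) + (let y = (7 == 4) in (let z = 5 in z))))
step 1: [beta@root] ((6 + (9 - 4)) + (let y = (7 == 4) in (let z = 5 in z)))
step 2: [delta@0.1] ((6 + 5) + (let y = (7 == 4) in (let z = 5 in z)))
step 3: [delta@0] (11 + (let y = (7 == 4) in (let z = 5 in z)))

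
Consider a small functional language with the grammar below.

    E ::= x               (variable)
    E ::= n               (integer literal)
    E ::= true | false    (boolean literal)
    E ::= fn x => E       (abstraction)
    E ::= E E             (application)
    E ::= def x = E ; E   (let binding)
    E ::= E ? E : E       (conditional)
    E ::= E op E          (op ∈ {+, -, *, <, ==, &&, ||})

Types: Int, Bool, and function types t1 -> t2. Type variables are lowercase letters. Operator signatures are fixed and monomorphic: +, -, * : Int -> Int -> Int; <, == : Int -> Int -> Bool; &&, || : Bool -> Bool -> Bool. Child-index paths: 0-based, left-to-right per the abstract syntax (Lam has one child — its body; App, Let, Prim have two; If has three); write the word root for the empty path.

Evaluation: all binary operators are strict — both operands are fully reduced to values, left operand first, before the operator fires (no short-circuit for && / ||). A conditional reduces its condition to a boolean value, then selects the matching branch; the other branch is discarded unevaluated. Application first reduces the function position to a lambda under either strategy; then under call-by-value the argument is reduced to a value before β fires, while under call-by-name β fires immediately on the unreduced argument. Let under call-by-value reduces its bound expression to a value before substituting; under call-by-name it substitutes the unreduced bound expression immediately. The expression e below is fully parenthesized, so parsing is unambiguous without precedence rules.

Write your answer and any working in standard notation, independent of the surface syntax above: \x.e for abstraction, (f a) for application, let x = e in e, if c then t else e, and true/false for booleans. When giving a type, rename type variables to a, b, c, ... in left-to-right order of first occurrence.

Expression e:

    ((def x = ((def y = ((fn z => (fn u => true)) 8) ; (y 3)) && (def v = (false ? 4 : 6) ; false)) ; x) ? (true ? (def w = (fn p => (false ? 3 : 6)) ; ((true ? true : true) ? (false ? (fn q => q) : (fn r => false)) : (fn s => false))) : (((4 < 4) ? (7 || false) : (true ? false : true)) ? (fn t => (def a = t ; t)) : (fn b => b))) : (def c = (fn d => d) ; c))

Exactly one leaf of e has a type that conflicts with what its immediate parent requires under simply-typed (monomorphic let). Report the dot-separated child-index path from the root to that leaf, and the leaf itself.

Trace:
\u._ : b -> Bool
\z._ : a -> b -> Bool
  unify a -> b -> Bool ~ Int -> c
  unify a ~ Int
  unify b -> Bool ~ c
_ _ : b -> Bool
let y : b -> Bool
y : b -> Bool
  unify b -> Bool ~ Int -> d
  unify b ~ Int
  unify Bool ~ d
_ _ : Bool
  unify Bool ~ Bool
  unify Bool ~ Bool
  unify Int ~ Int
let v : Int
  unify Bool ~ Bool
let x : Bool
x : Bool
  unify Bool ~ Bool
  unify Bool ~ Bool
  unify Bool ~ Bool
  unify Int ~ Int
\p._ : e -> Int
let w : e -> Int
  unify Bool ~ Bool
  unify Bool ~ Bool
  unify Bool ~ Bool
  unify Bool ~ Bool
q : f
\q._ : f -> f
\r._ : g -> Bool
  unify f -> f ~ g -> Bool
  unify f ~ g
  unify g ~ Bool
\s._ : h -> Bool
  unify Bool -> Bool ~ h -> Bool
  unify Bool ~ h
  unify Bool ~ Bool
  unify Int ~ Int
  unify Int ~ Int
  unify Bool ~ Bool
  unify Int ~ Bool
  FAIL: mismatch Int ~ Bool

Answer: 1.2.0.1.0 : 7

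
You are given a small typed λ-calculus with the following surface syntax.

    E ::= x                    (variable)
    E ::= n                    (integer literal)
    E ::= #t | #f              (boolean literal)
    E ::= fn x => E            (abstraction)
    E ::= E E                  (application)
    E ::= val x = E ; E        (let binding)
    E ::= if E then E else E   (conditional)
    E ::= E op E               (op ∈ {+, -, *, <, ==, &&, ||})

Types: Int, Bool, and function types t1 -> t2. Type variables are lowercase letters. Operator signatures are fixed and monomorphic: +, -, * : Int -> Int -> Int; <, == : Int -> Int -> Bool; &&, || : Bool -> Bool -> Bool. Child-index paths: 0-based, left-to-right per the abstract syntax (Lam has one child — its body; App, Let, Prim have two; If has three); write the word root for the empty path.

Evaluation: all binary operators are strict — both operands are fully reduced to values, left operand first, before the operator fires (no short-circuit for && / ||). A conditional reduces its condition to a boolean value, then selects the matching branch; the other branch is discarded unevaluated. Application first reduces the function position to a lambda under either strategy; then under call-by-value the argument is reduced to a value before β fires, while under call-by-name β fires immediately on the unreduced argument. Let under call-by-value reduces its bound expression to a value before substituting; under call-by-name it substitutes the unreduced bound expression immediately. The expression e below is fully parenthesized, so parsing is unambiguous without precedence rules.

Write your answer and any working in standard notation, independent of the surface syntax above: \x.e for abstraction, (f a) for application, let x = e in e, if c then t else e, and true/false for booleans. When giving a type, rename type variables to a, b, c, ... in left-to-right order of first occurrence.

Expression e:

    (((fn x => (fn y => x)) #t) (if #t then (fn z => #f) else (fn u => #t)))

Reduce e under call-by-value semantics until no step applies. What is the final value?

Answer: true

Derivation:
step 0: (((\x.(\y.x)) true) (if true then (\z.false) else (\u.true)))
step 1: [beta@0] ((\y.true) (if true then (\z.false) else (\u.true)))
step 2: [if@1] ((\y.true) (\z.false))
step 3: [beta@root] true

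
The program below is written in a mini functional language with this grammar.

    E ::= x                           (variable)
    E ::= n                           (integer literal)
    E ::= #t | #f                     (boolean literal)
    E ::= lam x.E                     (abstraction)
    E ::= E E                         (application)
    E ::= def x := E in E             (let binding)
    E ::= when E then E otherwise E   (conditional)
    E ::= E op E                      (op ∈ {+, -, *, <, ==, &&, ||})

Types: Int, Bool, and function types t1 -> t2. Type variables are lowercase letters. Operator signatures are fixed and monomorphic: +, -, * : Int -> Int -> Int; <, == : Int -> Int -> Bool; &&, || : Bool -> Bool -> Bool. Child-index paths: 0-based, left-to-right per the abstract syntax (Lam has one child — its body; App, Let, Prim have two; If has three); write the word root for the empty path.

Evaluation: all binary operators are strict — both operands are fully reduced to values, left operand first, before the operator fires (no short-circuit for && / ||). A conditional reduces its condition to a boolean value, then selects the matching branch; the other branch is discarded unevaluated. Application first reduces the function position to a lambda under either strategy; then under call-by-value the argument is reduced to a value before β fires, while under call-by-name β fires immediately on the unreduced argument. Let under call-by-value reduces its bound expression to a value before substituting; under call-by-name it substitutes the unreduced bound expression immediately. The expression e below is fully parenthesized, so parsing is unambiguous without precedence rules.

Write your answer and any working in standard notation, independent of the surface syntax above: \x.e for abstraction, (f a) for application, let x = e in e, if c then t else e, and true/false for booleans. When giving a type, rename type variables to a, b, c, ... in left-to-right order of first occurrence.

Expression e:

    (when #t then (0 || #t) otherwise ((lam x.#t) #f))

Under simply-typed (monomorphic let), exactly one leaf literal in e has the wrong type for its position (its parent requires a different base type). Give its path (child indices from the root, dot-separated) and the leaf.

Answer: 1.0 : 0

Trace:
  unify Bool ~ Bool
  unify Int ~ Bool
  FAIL: mismatch Int ~ Bool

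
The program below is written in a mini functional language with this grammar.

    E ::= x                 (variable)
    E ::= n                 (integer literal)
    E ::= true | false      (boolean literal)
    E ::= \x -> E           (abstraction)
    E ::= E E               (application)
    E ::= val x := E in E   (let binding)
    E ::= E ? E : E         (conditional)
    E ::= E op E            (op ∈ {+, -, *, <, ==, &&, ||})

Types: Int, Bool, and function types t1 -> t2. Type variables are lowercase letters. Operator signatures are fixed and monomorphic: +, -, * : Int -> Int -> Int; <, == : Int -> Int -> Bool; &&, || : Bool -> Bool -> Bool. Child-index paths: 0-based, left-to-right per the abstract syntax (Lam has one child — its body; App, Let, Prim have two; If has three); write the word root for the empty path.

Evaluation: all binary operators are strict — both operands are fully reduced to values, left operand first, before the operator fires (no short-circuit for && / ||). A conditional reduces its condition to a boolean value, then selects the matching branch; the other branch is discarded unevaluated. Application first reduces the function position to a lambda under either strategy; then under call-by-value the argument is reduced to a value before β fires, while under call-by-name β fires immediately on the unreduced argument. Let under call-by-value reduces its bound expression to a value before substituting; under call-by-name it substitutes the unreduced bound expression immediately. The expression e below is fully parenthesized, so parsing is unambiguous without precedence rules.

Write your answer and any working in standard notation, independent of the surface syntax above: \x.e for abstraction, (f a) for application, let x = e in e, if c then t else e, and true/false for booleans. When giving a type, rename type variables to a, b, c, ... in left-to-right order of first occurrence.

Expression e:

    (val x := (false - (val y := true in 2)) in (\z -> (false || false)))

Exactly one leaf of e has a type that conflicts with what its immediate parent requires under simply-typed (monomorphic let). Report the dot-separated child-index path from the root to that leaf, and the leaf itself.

Answer: 0.0 : false

Derivation:
  unify Bool ~ Int
  FAIL: mismatch Bool ~ Int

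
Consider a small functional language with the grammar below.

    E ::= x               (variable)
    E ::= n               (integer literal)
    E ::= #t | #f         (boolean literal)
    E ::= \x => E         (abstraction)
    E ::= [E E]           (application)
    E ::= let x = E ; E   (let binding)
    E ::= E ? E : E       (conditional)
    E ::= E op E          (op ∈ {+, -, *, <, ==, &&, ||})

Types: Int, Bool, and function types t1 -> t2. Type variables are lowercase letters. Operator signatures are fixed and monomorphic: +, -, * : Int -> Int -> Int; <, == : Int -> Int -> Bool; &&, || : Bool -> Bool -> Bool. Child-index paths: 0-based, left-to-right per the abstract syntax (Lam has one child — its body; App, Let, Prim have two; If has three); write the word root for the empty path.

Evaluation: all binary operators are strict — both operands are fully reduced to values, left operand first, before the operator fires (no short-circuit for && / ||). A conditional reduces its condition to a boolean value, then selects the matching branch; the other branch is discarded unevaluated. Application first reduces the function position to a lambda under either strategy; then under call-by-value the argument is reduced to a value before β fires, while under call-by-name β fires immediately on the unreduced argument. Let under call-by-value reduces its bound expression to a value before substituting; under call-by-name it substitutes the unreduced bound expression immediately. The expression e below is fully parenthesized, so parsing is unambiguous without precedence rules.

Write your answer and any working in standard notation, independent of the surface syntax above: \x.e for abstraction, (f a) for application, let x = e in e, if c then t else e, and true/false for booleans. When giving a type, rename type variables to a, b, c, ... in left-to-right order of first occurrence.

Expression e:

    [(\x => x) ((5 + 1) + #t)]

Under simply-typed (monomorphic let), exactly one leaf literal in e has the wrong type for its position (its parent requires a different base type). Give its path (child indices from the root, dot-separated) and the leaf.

Working:
x : a
\x._ : a -> a
  unify Int ~ Int
  unify Int ~ Int
  unify Int ~ Int
  unify Bool ~ Int
  FAIL: mismatch Bool ~ Int

Answer: 1.1 : true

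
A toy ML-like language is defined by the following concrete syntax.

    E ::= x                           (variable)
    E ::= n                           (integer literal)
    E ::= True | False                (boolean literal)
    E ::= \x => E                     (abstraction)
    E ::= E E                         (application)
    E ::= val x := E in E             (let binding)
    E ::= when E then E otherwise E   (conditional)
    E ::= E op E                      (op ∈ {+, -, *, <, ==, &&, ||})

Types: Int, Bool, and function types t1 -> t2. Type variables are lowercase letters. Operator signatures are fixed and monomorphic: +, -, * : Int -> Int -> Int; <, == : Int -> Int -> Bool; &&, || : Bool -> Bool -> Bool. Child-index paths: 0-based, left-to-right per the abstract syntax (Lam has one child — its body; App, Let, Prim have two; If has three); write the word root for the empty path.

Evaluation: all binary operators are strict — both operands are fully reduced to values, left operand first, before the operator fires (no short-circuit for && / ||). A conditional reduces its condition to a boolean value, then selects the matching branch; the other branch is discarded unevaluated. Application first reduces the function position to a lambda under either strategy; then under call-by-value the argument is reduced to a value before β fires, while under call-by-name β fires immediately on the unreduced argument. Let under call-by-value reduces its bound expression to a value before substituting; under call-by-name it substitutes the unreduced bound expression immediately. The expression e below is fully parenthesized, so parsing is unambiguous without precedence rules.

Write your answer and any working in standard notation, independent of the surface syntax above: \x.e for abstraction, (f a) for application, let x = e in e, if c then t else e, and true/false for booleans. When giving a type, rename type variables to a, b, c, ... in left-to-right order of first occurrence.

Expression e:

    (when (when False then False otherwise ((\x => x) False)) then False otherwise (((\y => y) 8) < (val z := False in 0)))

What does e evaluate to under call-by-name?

Trace:
step 0: (if (if false then false else ((\x.x) false)) then false else (((\y.y) 8) < (let z = false in 0)))
step 1: [if@0] (if ((\x.x) false) then false else (((\y.y) 8) < (let z = false in 0)))
step 2: [beta@0] (if false then false else (((\y.y) 8) < (let z = false in 0)))
step 3: [if@root] (((\y.y) 8) < (let z = false in 0))
step 4: [beta@0] (8 < (let z = false in 0))
step 5: [let@1] (8 < 0)
step 6: [delta@root] false

Answer: false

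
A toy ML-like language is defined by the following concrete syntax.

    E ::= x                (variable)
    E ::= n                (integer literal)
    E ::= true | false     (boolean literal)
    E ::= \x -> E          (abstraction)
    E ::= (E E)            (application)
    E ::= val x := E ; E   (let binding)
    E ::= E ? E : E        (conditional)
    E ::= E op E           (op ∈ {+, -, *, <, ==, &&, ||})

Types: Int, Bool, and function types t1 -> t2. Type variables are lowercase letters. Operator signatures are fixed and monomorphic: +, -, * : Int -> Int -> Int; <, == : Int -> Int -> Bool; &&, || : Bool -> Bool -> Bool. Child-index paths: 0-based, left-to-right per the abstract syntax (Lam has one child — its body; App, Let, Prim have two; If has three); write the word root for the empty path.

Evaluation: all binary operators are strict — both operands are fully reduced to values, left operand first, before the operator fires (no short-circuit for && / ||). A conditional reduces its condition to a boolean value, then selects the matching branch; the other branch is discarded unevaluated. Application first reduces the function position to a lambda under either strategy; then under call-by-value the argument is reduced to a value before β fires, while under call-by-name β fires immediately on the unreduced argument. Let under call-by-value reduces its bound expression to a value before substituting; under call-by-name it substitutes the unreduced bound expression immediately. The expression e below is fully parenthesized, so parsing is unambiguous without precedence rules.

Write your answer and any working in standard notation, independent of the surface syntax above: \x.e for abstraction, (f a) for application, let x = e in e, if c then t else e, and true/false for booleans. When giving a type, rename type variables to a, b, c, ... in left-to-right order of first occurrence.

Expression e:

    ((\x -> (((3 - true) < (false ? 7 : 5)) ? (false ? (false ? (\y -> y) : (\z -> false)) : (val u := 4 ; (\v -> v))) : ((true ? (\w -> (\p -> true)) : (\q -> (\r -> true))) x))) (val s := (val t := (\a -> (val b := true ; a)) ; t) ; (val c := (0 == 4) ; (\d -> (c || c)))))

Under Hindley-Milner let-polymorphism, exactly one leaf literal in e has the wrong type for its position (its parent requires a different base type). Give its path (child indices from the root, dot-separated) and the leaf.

Derivation:
  unify Int ~ Int
  unify Bool ~ Int
  FAIL: mismatch Bool ~ Int

Answer: 0.0.0.0.1 : true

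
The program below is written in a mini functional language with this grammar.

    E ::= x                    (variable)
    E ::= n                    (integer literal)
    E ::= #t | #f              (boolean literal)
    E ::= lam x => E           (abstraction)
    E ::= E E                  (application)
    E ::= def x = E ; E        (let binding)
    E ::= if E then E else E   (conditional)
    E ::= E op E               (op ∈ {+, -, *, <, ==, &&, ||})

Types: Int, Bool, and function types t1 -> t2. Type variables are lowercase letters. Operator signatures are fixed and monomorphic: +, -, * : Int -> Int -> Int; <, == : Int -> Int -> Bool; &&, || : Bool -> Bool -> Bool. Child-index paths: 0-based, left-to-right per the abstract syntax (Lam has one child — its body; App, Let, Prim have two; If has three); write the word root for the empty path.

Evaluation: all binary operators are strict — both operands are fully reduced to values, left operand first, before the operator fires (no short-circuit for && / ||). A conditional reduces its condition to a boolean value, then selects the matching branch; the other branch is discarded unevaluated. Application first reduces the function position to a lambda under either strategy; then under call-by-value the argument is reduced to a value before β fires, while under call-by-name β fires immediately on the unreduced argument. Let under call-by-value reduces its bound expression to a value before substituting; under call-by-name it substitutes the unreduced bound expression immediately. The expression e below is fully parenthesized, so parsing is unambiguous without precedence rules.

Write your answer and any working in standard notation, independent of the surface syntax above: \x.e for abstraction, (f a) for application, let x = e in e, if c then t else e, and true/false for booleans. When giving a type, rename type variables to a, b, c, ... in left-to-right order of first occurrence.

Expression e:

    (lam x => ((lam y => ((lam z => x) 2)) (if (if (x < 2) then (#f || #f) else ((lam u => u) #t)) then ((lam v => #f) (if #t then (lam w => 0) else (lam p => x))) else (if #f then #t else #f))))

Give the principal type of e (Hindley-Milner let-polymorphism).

Answer: Int -> Int

Trace:
x : a
\z._ : c -> a
  unify c -> a ~ Int -> d
  unify c ~ Int
  unify a ~ d
_ _ : d
\y._ : b -> d
x : d
  unify d ~ Int
  unify Int ~ Int
  unify Bool ~ Bool
  unify Bool ~ Bool
  unify Bool ~ Bool
u : e
\u._ : e -> e
  unify e -> e ~ Bool -> f
  unify e ~ Bool
  unify Bool ~ f
_ _ : Bool
  unify Bool ~ Bool
  unify Bool ~ Bool
\v._ : g -> Bool
  unify Bool ~ Bool
\w._ : h -> Int
x : Int
\p._ : i -> Int
  unify h -> Int ~ i -> Int
  unify h ~ i
  unify Int ~ Int
  unify g -> Bool ~ (i -> Int) -> j
  unify g ~ i -> Int
  unify Bool ~ j
_ _ : Bool
  unify Bool ~ Bool
  unify Bool ~ Bool
  unify Bool ~ Bool
  unify b -> Int ~ Bool -> k
  unify b ~ Bool
  unify Int ~ k
_ _ : Int
\x._ : Int -> Int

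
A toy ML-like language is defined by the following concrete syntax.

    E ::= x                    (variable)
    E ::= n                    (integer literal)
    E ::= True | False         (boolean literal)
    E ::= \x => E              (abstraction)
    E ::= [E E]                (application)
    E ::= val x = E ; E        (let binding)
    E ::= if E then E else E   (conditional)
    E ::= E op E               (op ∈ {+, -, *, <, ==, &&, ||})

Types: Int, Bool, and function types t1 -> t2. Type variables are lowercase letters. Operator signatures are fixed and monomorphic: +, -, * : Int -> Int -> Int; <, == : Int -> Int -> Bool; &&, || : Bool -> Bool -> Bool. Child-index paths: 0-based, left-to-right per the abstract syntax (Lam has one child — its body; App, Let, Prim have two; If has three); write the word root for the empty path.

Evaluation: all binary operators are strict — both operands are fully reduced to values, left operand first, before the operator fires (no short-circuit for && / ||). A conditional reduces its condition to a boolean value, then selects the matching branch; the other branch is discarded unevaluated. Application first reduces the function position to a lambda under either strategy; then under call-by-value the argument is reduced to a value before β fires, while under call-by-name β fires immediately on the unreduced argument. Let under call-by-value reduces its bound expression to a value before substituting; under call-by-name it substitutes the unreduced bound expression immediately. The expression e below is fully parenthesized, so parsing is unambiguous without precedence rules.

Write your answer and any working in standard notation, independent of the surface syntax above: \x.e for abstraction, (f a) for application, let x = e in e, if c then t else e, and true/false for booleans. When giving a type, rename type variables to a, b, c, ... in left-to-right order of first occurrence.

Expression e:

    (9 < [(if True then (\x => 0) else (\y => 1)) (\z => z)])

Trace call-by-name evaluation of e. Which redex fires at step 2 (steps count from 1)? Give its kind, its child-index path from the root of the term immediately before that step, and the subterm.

Answer: beta at 1 : ((\x.0) (\z.z))

Derivation:
step 0: (9 < ((if true then (\x.0) else (\y.1)) (\z.z)))
step 1: [if@1.0] (9 < ((\x.0) (\z.z)))
step 2: [beta@1] (9 < 0)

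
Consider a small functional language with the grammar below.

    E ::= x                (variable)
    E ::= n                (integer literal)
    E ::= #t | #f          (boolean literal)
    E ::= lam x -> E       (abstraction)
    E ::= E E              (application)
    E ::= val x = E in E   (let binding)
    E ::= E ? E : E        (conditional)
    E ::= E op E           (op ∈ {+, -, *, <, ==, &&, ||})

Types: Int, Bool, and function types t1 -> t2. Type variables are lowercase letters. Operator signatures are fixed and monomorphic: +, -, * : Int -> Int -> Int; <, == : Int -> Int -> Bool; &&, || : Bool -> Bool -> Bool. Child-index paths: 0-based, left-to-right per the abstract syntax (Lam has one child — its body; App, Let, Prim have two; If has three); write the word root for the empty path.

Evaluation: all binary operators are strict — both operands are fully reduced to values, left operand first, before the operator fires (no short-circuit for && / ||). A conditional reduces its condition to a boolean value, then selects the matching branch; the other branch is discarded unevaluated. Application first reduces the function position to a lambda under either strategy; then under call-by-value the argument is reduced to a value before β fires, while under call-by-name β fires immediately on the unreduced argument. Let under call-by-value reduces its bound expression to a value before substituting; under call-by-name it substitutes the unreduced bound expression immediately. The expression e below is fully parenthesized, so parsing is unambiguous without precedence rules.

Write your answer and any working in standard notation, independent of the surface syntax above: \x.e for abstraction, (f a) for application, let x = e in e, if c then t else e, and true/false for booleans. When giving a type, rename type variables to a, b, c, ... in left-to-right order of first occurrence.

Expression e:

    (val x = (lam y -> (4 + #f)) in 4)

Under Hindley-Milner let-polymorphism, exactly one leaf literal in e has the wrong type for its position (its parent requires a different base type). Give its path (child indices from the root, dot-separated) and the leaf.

Answer: 0.0.1 : false

Working:
  unify Int ~ Int
  unify Bool ~ Int
  FAIL: mismatch Bool ~ Int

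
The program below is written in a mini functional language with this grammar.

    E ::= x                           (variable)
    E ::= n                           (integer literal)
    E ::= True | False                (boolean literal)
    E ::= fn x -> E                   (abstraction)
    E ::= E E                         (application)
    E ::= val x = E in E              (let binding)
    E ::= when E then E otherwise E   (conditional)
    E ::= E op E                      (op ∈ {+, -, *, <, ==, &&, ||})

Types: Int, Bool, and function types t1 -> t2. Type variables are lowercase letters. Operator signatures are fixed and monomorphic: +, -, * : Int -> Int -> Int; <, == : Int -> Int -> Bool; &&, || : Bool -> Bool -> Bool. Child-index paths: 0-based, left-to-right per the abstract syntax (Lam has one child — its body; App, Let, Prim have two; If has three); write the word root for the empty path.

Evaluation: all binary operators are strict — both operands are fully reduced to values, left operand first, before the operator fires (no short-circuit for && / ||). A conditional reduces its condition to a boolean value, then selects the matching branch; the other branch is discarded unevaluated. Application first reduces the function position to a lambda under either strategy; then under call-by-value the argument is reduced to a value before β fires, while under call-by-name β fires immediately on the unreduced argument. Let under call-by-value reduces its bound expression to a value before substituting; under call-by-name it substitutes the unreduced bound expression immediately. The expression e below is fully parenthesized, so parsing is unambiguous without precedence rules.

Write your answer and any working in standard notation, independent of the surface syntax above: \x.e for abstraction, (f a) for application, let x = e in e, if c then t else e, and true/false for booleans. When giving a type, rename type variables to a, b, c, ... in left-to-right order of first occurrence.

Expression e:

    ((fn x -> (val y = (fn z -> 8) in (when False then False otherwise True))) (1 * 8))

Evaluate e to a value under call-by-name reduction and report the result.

Answer: true

Derivation:
step 0: ((\x.(let y = (\z.8) in (if false then false else true))) (1 * 8))
step 1: [beta@root] (let y = (\z.8) in (if false then false else true))
step 2: [let@root] (if false then false else true)
step 3: [if@root] true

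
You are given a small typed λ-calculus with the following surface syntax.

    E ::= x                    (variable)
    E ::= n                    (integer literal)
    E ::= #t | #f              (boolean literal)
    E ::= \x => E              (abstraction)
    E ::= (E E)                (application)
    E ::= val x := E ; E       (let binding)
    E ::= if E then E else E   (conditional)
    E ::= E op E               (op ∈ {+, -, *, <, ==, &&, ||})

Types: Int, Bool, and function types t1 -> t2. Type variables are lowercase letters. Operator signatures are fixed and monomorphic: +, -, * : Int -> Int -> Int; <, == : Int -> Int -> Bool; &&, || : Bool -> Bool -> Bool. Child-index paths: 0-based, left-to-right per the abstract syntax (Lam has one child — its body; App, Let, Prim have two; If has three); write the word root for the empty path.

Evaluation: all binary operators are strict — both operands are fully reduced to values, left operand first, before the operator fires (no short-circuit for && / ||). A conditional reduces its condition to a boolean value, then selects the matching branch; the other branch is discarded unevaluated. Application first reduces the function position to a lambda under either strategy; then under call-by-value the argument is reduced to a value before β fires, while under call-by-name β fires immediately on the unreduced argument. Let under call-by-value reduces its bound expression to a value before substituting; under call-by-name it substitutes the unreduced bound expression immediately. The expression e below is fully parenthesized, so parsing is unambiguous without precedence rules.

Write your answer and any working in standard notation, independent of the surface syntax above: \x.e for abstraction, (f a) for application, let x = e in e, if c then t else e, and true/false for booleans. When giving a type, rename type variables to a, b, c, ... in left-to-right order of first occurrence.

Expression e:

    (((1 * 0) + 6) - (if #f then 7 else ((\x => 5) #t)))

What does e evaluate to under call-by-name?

Derivation:
step 0: (((1 * 0) + 6) - (if false then 7 else ((\x.5) true)))
step 1: [delta@0.0] ((0 + 6) - (if false then 7 else ((\x.5) true)))
step 2: [delta@0] (6 - (if false then 7 else ((\x.5) true)))
step 3: [if@1] (6 - ((\x.5) true))
step 4: [beta@1] (6 - 5)
step 5: [delta@root] 1

Answer: 1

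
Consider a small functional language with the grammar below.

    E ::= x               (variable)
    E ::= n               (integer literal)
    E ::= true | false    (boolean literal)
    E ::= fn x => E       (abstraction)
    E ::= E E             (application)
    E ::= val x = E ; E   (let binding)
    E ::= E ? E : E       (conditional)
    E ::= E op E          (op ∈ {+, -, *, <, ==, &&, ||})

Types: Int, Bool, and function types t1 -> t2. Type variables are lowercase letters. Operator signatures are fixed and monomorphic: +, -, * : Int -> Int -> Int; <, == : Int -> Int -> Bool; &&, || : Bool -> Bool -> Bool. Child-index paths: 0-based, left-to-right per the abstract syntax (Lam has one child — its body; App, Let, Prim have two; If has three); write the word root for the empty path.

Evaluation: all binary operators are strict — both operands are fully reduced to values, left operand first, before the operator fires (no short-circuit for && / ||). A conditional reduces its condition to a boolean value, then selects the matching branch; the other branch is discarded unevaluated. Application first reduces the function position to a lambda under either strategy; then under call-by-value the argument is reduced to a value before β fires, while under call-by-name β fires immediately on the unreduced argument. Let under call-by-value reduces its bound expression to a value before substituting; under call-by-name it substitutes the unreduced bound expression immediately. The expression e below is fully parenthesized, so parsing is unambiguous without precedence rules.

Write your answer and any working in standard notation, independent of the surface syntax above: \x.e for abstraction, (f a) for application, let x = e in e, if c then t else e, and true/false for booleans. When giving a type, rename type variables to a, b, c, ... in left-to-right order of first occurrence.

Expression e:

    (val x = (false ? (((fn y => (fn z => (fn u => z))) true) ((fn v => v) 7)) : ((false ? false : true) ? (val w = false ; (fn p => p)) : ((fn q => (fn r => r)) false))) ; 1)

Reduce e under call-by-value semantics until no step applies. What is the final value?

Trace:
step 0: (let x = (if false then (((\y.(\z.(\u.z))) true) ((\v.v) 7)) else (if (if false then false else true) then (let w = false in (\p.p)) else ((\q.(\r.r)) false))) in 1)
step 1: [if@0] (let x = (if (if false then false else true) then (let w = false in (\p.p)) else ((\q.(\r.r)) false)) in 1)
step 2: [if@0.0] (let x = (if true then (let w = false in (\p.p)) else ((\q.(\r.r)) false)) in 1)
step 3: [if@0] (let x = (let w = false in (\p.p)) in 1)
step 4: [let@0] (let x = (\p.p) in 1)
step 5: [let@root] 1

Answer: 1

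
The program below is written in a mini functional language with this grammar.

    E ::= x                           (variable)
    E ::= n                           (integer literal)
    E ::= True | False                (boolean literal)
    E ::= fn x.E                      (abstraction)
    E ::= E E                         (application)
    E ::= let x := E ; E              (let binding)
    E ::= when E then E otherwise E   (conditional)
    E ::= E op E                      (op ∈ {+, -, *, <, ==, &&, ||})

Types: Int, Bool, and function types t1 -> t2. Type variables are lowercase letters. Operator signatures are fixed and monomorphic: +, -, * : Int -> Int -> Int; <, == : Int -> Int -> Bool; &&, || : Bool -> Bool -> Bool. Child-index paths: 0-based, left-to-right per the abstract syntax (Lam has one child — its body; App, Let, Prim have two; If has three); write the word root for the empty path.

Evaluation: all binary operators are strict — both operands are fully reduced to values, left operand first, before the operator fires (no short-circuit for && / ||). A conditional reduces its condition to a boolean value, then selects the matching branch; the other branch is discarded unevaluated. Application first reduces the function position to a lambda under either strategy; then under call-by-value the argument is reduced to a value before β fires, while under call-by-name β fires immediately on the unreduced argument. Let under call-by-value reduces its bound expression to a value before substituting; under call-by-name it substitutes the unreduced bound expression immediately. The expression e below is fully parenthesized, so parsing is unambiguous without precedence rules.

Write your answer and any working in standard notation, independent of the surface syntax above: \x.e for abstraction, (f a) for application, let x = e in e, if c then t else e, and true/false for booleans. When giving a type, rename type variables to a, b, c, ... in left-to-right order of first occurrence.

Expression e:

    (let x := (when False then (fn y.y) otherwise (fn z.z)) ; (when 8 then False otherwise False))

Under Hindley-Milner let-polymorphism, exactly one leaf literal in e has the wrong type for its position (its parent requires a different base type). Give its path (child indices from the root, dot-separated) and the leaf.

Working:
  unify Bool ~ Bool
y : a
\y._ : a -> a
z : b
\z._ : b -> b
  unify a -> a ~ b -> b
  unify a ~ b
  unify b ~ b
let x : forall. b -> b
  unify Int ~ Bool
  FAIL: mismatch Int ~ Bool

Answer: 1.0 : 8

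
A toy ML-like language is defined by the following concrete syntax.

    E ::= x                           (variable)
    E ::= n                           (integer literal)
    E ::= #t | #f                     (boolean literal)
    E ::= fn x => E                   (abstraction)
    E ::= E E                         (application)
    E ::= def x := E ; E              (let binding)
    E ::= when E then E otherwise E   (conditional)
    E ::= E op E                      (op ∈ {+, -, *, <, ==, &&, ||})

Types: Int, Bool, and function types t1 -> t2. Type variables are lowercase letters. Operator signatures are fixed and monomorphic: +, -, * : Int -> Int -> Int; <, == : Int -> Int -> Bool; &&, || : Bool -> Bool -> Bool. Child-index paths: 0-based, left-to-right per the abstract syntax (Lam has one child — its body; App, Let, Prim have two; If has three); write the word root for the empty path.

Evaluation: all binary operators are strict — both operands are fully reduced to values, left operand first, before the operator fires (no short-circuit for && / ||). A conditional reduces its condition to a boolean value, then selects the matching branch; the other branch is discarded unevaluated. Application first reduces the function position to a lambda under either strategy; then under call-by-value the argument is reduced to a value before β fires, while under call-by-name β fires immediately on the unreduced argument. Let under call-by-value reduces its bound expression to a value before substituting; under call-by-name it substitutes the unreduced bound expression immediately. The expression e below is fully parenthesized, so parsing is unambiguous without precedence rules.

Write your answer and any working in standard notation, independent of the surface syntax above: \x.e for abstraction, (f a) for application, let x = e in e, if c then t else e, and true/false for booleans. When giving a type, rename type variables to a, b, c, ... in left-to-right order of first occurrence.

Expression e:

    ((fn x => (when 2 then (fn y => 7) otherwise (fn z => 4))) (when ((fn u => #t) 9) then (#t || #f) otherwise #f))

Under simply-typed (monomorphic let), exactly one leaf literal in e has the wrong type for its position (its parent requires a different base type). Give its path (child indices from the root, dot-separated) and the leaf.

Answer: 0.0.0 : 2

Working:
  unify Int ~ Bool
  FAIL: mismatch Int ~ Bool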